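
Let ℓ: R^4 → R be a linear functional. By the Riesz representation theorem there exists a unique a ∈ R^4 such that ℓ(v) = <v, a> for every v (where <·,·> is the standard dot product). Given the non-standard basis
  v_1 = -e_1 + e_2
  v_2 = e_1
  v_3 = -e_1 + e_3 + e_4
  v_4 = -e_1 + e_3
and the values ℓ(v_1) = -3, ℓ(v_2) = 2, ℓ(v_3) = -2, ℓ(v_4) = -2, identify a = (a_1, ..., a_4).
a = (2, -1, 0, 0)

Write a = (a_1, ..., a_4) in the standard basis. For each basis vector v_i, ℓ(v_i) = <v_i, a> is a linear equation in the a_j's. Collect the n equations into a matrix system V a = ℓ, where row i of V is v_i (expressed in the standard basis). Since V is invertible (lower-triangular with 1s on the diagonal, up to permutation), solve by back-substitution:
  V =
[[-1, 1, 0, 0],
 [1, 0, 0, 0],
 [-1, 0, 1, 1],
 [-1, 0, 1, 0]]
  V a = (-3, 2, -2, -2)
Solving gives a = (2, -1, 0, 0).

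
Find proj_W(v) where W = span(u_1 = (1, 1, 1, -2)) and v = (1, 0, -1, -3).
proj_W(v) = (6/7, 6/7, 6/7, -12/7)

Set up U = [u_1 | ... | u_1] ∈ R^(4×1). The projector onto W = col(U) is P = U (U^T U)^(-1) U^T.
Compute U^T U =
  [7],
and U^T v = (6).
Solve U^T U · c = U^T v for the coefficients: c = (6/7). The projection is proj_W(v) = U c.
Check: (v - proj_W(v)) · u_1 = 0  (should be 0).
Result: proj_W(v) = (6/7, 6/7, 6/7, -12/7).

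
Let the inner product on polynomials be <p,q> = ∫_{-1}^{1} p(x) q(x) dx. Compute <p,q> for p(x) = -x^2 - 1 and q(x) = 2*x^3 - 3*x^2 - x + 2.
<p,q> = -32/15

Expand the product: p(x)·q(x) = -2*x^5 + 3*x^4 - x^3 + x^2 + x - 2.
∫_{-1}^{1} of each monomial x^k gives [2/(k+1) if k even, 0 if k odd]. Integrating term-by-term (or equivalently evaluating the antiderivative F(x) = -x^6/3 + 3*x^5/5 - x^4/4 + x^3/3 + x^2/2 - 2*x at the endpoints):
  F(1) − F(−1) = -23/20 − (59/60) = -32/15.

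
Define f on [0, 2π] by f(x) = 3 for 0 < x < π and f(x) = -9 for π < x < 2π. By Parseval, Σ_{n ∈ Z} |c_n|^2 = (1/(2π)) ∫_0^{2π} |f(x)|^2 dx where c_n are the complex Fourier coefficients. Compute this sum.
Σ |c_n|^2 = 45

Parseval equates the L^2 energy of f (normalised by 1/(2π)) with the ℓ^2 sum of its Fourier coefficients: (1/(2π)) ∫_0^{2π} |f|^2 = Σ |c_n|^2.
Compute the left side: (1/(2π)) [∫_0^π 3^2 dx + ∫_π^{2π} (-9)^2 dx] = (1/(2π)) · (9π + 81π) = (9 + 81)/2 = 45.
So Σ_{n ∈ Z} |c_n|^2 = 45.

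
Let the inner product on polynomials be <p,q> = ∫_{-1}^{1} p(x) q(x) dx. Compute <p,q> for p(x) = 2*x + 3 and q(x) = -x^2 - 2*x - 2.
<p,q> = -50/3

Expand the product: p(x)·q(x) = -2*x^3 - 7*x^2 - 10*x - 6.
∫_{-1}^{1} of each monomial x^k gives [2/(k+1) if k even, 0 if k odd]. Integrating term-by-term (or equivalently evaluating the antiderivative F(x) = -x^4/2 - 7*x^3/3 - 5*x^2 - 6*x at the endpoints):
  F(1) − F(−1) = -83/6 − (17/6) = -50/3.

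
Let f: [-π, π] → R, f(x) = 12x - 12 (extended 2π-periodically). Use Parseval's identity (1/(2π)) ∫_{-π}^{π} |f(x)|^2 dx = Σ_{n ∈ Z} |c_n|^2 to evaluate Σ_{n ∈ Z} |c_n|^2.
Σ |c_n|^2 = 48π^2 + 144

Expand and integrate term by term over [-π, π]:
  ∫ (12x)^2 dx = 144·(2π^3/3); ∫ 2·12·(-12)·x dx = 0 (odd integrand); ∫ (-12)^2 dx = 144·2π.
So (1/(2π)) ∫_{-π}^{π} (12x - 12)^2 dx = 144π^2/3 + 144 = 48π^2 + 144.
Parseval ⇒ Σ |c_n|^2 = 48π^2 + 144.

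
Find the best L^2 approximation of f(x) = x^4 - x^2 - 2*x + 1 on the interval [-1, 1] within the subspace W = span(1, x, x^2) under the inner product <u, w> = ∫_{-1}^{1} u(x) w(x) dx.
g(x) = -x^2/7 - 2*x + 32/35

The best approximation g ∈ W is the orthogonal projection of f onto W. Writing g = a_0 + a_1 x + a_2 x^2, the coefficients solve the normal equations G · a = b where
  G_{ij} = <φ_i, φ_j> and b_i = <f, φ_i>, with φ_0 = 1, φ_1 = x, φ_2 = x^2.
G =
  [2, 0, 2/3]
  [0, 2/3, 0]
  [2/3, 0, 2/5],
b = (26/15, -4/3, 58/105).
Solving gives a_0 = 32/35, a_1 = -2, a_2 = -1/7, so
  g(x) = -x^2/7 - 2*x + 32/35.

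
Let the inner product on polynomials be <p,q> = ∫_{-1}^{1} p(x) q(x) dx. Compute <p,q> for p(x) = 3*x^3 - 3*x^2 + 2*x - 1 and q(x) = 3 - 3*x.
<p,q> = -98/5

Expand the product: p(x)·q(x) = -9*x^4 + 18*x^3 - 15*x^2 + 9*x - 3.
∫_{-1}^{1} of each monomial x^k gives [2/(k+1) if k even, 0 if k odd]. Integrating term-by-term (or equivalently evaluating the antiderivative F(x) = -9*x^5/5 + 9*x^4/2 - 5*x^3 + 9*x^2/2 - 3*x at the endpoints):
  F(1) − F(−1) = -4/5 − (94/5) = -98/5.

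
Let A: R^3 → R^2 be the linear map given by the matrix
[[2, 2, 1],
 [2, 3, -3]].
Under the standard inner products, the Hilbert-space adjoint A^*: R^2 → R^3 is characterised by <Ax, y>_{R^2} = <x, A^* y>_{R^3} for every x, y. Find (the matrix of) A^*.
A^* = A^T =
[[2, 2],
 [2, 3],
 [1, -3]]

For real matrices with standard dot products, the defining identity <Ax, y> = <x, A^* y> gives (Ax)^T y = x^T (A^*) y, i.e. x^T A^T y = x^T (A^*) y. Since this holds for all x, y, we must have A^* = A^T. Therefore
A^* =
[[2, 2],
 [2, 3],
 [1, -3]].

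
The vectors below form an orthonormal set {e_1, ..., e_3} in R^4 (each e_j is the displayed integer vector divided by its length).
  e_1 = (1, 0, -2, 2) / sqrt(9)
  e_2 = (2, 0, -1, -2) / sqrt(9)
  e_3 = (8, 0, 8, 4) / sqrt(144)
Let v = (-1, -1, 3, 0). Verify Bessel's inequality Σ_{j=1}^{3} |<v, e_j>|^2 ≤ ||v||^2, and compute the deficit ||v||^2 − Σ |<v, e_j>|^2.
Σ |<v, e_j>|^2 = 10; ||v||^2 = 11; deficit = 1

Write each e_j = u_j / sqrt(<u_j, u_j>) where u_j is the displayed integer vector. Then <v, e_j> = <v, u_j> / sqrt(<u_j, u_j>), so |<v, e_j>|^2 = <v, u_j>^2 / <u_j, u_j>.
Coefficients: <v, e_1> = -7/sqrt(9), <v, e_2> = -5/sqrt(9), <v, e_3> = 16/sqrt(144).
Square and sum: Σ |<v, e_j>|^2 = 10.
Compute ||v||^2 = v·v = 11.
Deficit = 11 − 10 = 1 ≥ 0, confirming Bessel's inequality. (The deficit equals ||v − Σ <v,e_j> e_j||^2, the squared distance from v to span{e_j}.)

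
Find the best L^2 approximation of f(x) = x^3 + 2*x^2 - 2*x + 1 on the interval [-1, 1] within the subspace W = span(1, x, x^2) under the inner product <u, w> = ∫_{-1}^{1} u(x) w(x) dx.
g(x) = 2*x^2 - 7*x/5 + 1

The best approximation g ∈ W is the orthogonal projection of f onto W. Writing g = a_0 + a_1 x + a_2 x^2, the coefficients solve the normal equations G · a = b where
  G_{ij} = <φ_i, φ_j> and b_i = <f, φ_i>, with φ_0 = 1, φ_1 = x, φ_2 = x^2.
G =
  [2, 0, 2/3]
  [0, 2/3, 0]
  [2/3, 0, 2/5],
b = (10/3, -14/15, 22/15).
Solving gives a_0 = 1, a_1 = -7/5, a_2 = 2, so
  g(x) = 2*x^2 - 7*x/5 + 1.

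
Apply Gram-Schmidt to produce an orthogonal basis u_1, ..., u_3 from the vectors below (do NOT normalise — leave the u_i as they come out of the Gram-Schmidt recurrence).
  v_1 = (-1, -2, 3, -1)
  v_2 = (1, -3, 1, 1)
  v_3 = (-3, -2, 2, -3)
Orthogonal basis:
  u_1 = (-1, -2, 3, -1)
  u_2 = (22/15, -31/15, -2/5, 22/15)
  u_3 = (-133/131, -152/131, -190/131, -133/131)

Apply the Gram-Schmidt recurrence
  u_1 = v_1
  u_i = v_i − Σ_{j<i} ((v_i · u_j) / (u_j · u_j)) · u_j.

Step by step this gives:
  u_1 = (-1, -2, 3, -1)
  u_2 = (22/15, -31/15, -2/5, 22/15)
  u_3 = (-133/131, -152/131, -190/131, -133/131)

Orthogonality check:
  u_2 · u_1 = 0 (should be 0)
  u_3 · u_1 = 0 (should be 0)
  u_3 · u_2 = 0 (should be 0)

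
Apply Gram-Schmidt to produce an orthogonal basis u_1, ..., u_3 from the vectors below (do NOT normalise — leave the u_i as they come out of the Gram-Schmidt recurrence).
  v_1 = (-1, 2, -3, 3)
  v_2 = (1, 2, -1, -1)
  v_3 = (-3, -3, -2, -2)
Orthogonal basis:
  u_1 = (-1, 2, -3, 3)
  u_2 = (26/23, 40/23, -14/23, -32/23)
  u_3 = (-89/38, -29/19, -107/38, -49/19)

Apply the Gram-Schmidt recurrence
  u_1 = v_1
  u_i = v_i − Σ_{j<i} ((v_i · u_j) / (u_j · u_j)) · u_j.

Step by step this gives:
  u_1 = (-1, 2, -3, 3)
  u_2 = (26/23, 40/23, -14/23, -32/23)
  u_3 = (-89/38, -29/19, -107/38, -49/19)

Orthogonality check:
  u_2 · u_1 = 0 (should be 0)
  u_3 · u_1 = 0 (should be 0)
  u_3 · u_2 = 0 (should be 0)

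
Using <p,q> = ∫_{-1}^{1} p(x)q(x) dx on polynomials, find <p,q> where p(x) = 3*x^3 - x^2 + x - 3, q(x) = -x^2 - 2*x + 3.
<p,q> = -64/3

Expand the product: p(x)·q(x) = -3*x^5 - 5*x^4 + 10*x^3 - 2*x^2 + 9*x - 9.
∫_{-1}^{1} of each monomial x^k gives [2/(k+1) if k even, 0 if k odd]. Integrating term-by-term (or equivalently evaluating the antiderivative F(x) = -x^6/2 - x^5 + 5*x^4/2 - 2*x^3/3 + 9*x^2/2 - 9*x at the endpoints):
  F(1) − F(−1) = -25/6 − (103/6) = -64/3.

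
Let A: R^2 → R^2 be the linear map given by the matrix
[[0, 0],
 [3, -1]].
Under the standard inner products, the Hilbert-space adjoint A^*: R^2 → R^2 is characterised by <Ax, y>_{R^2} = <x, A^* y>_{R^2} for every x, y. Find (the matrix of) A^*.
A^* = A^T =
[[0, 3],
 [0, -1]]

For real matrices with standard dot products, the defining identity <Ax, y> = <x, A^* y> gives (Ax)^T y = x^T (A^*) y, i.e. x^T A^T y = x^T (A^*) y. Since this holds for all x, y, we must have A^* = A^T. Therefore
A^* =
[[0, 3],
 [0, -1]].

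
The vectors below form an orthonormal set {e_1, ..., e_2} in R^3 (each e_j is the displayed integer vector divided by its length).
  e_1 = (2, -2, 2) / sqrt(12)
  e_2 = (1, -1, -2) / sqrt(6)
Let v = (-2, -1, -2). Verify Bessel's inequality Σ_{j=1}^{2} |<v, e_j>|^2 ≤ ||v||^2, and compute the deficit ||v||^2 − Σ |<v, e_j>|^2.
Σ |<v, e_j>|^2 = 9/2; ||v||^2 = 9; deficit = 9/2

Write each e_j = u_j / sqrt(<u_j, u_j>) where u_j is the displayed integer vector. Then <v, e_j> = <v, u_j> / sqrt(<u_j, u_j>), so |<v, e_j>|^2 = <v, u_j>^2 / <u_j, u_j>.
Coefficients: <v, e_1> = -6/sqrt(12), <v, e_2> = 3/sqrt(6).
Square and sum: Σ |<v, e_j>|^2 = 9/2.
Compute ||v||^2 = v·v = 9.
Deficit = 9 − 9/2 = 9/2 ≥ 0, confirming Bessel's inequality. (The deficit equals ||v − Σ <v,e_j> e_j||^2, the squared distance from v to span{e_j}.)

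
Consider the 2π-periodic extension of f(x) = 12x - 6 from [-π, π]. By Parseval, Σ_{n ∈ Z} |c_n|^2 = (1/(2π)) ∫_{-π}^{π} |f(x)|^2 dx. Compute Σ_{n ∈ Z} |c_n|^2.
Σ |c_n|^2 = 48π^2 + 36

Expand and integrate term by term over [-π, π]:
  ∫ (12x)^2 dx = 144·(2π^3/3); ∫ 2·12·(-6)·x dx = 0 (odd integrand); ∫ (-6)^2 dx = 36·2π.
So (1/(2π)) ∫_{-π}^{π} (12x - 6)^2 dx = 144π^2/3 + 36 = 48π^2 + 36.
Parseval ⇒ Σ |c_n|^2 = 48π^2 + 36.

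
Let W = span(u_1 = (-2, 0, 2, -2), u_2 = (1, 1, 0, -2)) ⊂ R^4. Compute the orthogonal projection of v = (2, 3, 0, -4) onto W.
proj_W(v) = (38/17, 37/17, -1/17, -73/17)

Set up U = [u_1 | ... | u_2] ∈ R^(4×2). The projector onto W = col(U) is P = U (U^T U)^(-1) U^T.
Compute U^T U =
  [12, 2]
  [2, 6],
and U^T v = (4, 13).
Solve U^T U · c = U^T v for the coefficients: c = (-1/34, 37/17). The projection is proj_W(v) = U c.
Check: (v - proj_W(v)) · u_1 = 0  (should be 0).
Check: (v - proj_W(v)) · u_2 = 0  (should be 0).
Result: proj_W(v) = (38/17, 37/17, -1/17, -73/17).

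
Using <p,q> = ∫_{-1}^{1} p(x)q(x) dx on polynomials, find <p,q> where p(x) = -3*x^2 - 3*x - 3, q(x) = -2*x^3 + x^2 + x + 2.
<p,q> = -94/5

Expand the product: p(x)·q(x) = 6*x^5 + 3*x^4 - 12*x^2 - 9*x - 6.
∫_{-1}^{1} of each monomial x^k gives [2/(k+1) if k even, 0 if k odd]. Integrating term-by-term (or equivalently evaluating the antiderivative F(x) = x^6 + 3*x^5/5 - 4*x^3 - 9*x^2/2 - 6*x at the endpoints):
  F(1) − F(−1) = -129/10 − (59/10) = -94/5.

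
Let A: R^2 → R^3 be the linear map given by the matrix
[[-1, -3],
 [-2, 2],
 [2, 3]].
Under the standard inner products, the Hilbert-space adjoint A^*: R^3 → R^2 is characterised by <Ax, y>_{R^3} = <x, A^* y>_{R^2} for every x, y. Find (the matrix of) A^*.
A^* = A^T =
[[-1, -2, 2],
 [-3, 2, 3]]

For real matrices with standard dot products, the defining identity <Ax, y> = <x, A^* y> gives (Ax)^T y = x^T (A^*) y, i.e. x^T A^T y = x^T (A^*) y. Since this holds for all x, y, we must have A^* = A^T. Therefore
A^* =
[[-1, -2, 2],
 [-3, 2, 3]].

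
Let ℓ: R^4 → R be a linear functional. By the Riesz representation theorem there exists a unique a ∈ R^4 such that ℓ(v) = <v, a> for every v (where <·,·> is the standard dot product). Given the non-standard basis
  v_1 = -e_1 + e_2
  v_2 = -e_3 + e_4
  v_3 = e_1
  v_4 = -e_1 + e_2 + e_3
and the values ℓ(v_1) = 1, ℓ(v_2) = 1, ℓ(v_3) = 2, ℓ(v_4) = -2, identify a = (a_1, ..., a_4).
a = (2, 3, -3, -2)

Write a = (a_1, ..., a_4) in the standard basis. For each basis vector v_i, ℓ(v_i) = <v_i, a> is a linear equation in the a_j's. Collect the n equations into a matrix system V a = ℓ, where row i of V is v_i (expressed in the standard basis). Since V is invertible (lower-triangular with 1s on the diagonal, up to permutation), solve by back-substitution:
  V =
[[-1, 1, 0, 0],
 [0, 0, -1, 1],
 [1, 0, 0, 0],
 [-1, 1, 1, 0]]
  V a = (1, 1, 2, -2)
Solving gives a = (2, 3, -3, -2).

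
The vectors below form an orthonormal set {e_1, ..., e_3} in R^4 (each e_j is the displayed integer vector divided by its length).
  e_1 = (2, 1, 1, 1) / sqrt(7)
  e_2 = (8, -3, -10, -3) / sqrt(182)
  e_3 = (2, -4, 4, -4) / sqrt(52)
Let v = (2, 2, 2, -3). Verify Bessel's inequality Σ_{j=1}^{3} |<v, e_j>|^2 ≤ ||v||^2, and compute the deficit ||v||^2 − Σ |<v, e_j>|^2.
Σ |<v, e_j>|^2 = 17/2; ||v||^2 = 21; deficit = 25/2

Write each e_j = u_j / sqrt(<u_j, u_j>) where u_j is the displayed integer vector. Then <v, e_j> = <v, u_j> / sqrt(<u_j, u_j>), so |<v, e_j>|^2 = <v, u_j>^2 / <u_j, u_j>.
Coefficients: <v, e_1> = 5/sqrt(7), <v, e_2> = -1/sqrt(182), <v, e_3> = 16/sqrt(52).
Square and sum: Σ |<v, e_j>|^2 = 17/2.
Compute ||v||^2 = v·v = 21.
Deficit = 21 − 17/2 = 25/2 ≥ 0, confirming Bessel's inequality. (The deficit equals ||v − Σ <v,e_j> e_j||^2, the squared distance from v to span{e_j}.)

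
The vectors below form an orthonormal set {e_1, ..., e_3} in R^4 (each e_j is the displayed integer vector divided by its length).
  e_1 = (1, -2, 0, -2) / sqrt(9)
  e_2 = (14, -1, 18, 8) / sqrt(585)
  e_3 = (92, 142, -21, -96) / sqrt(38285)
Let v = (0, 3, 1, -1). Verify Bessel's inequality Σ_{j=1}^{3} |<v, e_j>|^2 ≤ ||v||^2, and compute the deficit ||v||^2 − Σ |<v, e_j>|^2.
Σ |<v, e_j>|^2 = 4958/589; ||v||^2 = 11; deficit = 1521/589

Write each e_j = u_j / sqrt(<u_j, u_j>) where u_j is the displayed integer vector. Then <v, e_j> = <v, u_j> / sqrt(<u_j, u_j>), so |<v, e_j>|^2 = <v, u_j>^2 / <u_j, u_j>.
Coefficients: <v, e_1> = -4/sqrt(9), <v, e_2> = 7/sqrt(585), <v, e_3> = 501/sqrt(38285).
Square and sum: Σ |<v, e_j>|^2 = 4958/589.
Compute ||v||^2 = v·v = 11.
Deficit = 11 − 4958/589 = 1521/589 ≥ 0, confirming Bessel's inequality. (The deficit equals ||v − Σ <v,e_j> e_j||^2, the squared distance from v to span{e_j}.)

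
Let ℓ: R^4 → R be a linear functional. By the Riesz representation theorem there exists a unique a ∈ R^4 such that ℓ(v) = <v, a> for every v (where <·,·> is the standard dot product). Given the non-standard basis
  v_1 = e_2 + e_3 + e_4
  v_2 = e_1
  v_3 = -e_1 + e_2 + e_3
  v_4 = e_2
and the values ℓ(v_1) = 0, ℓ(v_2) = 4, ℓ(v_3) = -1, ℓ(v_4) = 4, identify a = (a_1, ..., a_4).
a = (4, 4, -1, -3)

Write a = (a_1, ..., a_4) in the standard basis. For each basis vector v_i, ℓ(v_i) = <v_i, a> is a linear equation in the a_j's. Collect the n equations into a matrix system V a = ℓ, where row i of V is v_i (expressed in the standard basis). Since V is invertible (lower-triangular with 1s on the diagonal, up to permutation), solve by back-substitution:
  V =
[[0, 1, 1, 1],
 [1, 0, 0, 0],
 [-1, 1, 1, 0],
 [0, 1, 0, 0]]
  V a = (0, 4, -1, 4)
Solving gives a = (4, 4, -1, -3).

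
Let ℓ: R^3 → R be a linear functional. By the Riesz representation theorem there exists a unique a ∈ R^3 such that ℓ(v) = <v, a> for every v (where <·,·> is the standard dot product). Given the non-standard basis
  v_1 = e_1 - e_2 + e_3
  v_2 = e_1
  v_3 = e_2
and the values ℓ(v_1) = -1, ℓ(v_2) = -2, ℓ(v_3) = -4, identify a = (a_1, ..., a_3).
a = (-2, -4, -3)

Write a = (a_1, ..., a_3) in the standard basis. For each basis vector v_i, ℓ(v_i) = <v_i, a> is a linear equation in the a_j's. Collect the n equations into a matrix system V a = ℓ, where row i of V is v_i (expressed in the standard basis). Since V is invertible (lower-triangular with 1s on the diagonal, up to permutation), solve by back-substitution:
  V =
[[1, -1, 1],
 [1, 0, 0],
 [0, 1, 0]]
  V a = (-1, -2, -4)
Solving gives a = (-2, -4, -3).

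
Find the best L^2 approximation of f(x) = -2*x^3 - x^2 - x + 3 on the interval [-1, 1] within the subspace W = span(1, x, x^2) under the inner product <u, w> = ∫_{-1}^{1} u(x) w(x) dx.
g(x) = -x^2 - 11*x/5 + 3

The best approximation g ∈ W is the orthogonal projection of f onto W. Writing g = a_0 + a_1 x + a_2 x^2, the coefficients solve the normal equations G · a = b where
  G_{ij} = <φ_i, φ_j> and b_i = <f, φ_i>, with φ_0 = 1, φ_1 = x, φ_2 = x^2.
G =
  [2, 0, 2/3]
  [0, 2/3, 0]
  [2/3, 0, 2/5],
b = (16/3, -22/15, 8/5).
Solving gives a_0 = 3, a_1 = -11/5, a_2 = -1, so
  g(x) = -x^2 - 11*x/5 + 3.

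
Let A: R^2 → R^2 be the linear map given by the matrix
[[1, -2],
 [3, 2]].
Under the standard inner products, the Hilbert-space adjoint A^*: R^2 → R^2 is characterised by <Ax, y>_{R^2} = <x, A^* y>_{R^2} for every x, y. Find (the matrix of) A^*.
A^* = A^T =
[[1, 3],
 [-2, 2]]

For real matrices with standard dot products, the defining identity <Ax, y> = <x, A^* y> gives (Ax)^T y = x^T (A^*) y, i.e. x^T A^T y = x^T (A^*) y. Since this holds for all x, y, we must have A^* = A^T. Therefore
A^* =
[[1, 3],
 [-2, 2]].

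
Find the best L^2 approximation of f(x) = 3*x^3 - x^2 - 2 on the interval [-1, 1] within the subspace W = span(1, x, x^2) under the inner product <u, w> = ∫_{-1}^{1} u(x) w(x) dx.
g(x) = -x^2 + 9*x/5 - 2

The best approximation g ∈ W is the orthogonal projection of f onto W. Writing g = a_0 + a_1 x + a_2 x^2, the coefficients solve the normal equations G · a = b where
  G_{ij} = <φ_i, φ_j> and b_i = <f, φ_i>, with φ_0 = 1, φ_1 = x, φ_2 = x^2.
G =
  [2, 0, 2/3]
  [0, 2/3, 0]
  [2/3, 0, 2/5],
b = (-14/3, 6/5, -26/15).
Solving gives a_0 = -2, a_1 = 9/5, a_2 = -1, so
  g(x) = -x^2 + 9*x/5 - 2.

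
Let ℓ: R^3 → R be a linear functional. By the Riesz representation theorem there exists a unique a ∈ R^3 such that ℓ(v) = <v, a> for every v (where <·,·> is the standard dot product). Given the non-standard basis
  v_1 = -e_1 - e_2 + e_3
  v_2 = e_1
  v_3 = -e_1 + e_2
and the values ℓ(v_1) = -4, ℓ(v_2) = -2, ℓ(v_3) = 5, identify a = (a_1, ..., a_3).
a = (-2, 3, -3)

Write a = (a_1, ..., a_3) in the standard basis. For each basis vector v_i, ℓ(v_i) = <v_i, a> is a linear equation in the a_j's. Collect the n equations into a matrix system V a = ℓ, where row i of V is v_i (expressed in the standard basis). Since V is invertible (lower-triangular with 1s on the diagonal, up to permutation), solve by back-substitution:
  V =
[[-1, -1, 1],
 [1, 0, 0],
 [-1, 1, 0]]
  V a = (-4, -2, 5)
Solving gives a = (-2, 3, -3).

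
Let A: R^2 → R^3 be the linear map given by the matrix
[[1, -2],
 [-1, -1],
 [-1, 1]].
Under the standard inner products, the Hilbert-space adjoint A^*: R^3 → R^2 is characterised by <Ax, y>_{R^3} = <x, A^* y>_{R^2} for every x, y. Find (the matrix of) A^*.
A^* = A^T =
[[1, -1, -1],
 [-2, -1, 1]]

For real matrices with standard dot products, the defining identity <Ax, y> = <x, A^* y> gives (Ax)^T y = x^T (A^*) y, i.e. x^T A^T y = x^T (A^*) y. Since this holds for all x, y, we must have A^* = A^T. Therefore
A^* =
[[1, -1, -1],
 [-2, -1, 1]].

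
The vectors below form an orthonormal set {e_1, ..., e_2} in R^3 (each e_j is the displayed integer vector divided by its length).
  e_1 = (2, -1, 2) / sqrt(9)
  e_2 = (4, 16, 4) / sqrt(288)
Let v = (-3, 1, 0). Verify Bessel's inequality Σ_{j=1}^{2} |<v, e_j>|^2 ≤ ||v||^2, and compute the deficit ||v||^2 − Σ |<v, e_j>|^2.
Σ |<v, e_j>|^2 = 11/2; ||v||^2 = 10; deficit = 9/2

Write each e_j = u_j / sqrt(<u_j, u_j>) where u_j is the displayed integer vector. Then <v, e_j> = <v, u_j> / sqrt(<u_j, u_j>), so |<v, e_j>|^2 = <v, u_j>^2 / <u_j, u_j>.
Coefficients: <v, e_1> = -7/sqrt(9), <v, e_2> = 4/sqrt(288).
Square and sum: Σ |<v, e_j>|^2 = 11/2.
Compute ||v||^2 = v·v = 10.
Deficit = 10 − 11/2 = 9/2 ≥ 0, confirming Bessel's inequality. (The deficit equals ||v − Σ <v,e_j> e_j||^2, the squared distance from v to span{e_j}.)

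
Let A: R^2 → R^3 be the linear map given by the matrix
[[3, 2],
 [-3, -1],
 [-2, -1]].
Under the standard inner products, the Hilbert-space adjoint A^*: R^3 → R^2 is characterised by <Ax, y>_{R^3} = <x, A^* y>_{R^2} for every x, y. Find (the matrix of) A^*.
A^* = A^T =
[[3, -3, -2],
 [2, -1, -1]]

For real matrices with standard dot products, the defining identity <Ax, y> = <x, A^* y> gives (Ax)^T y = x^T (A^*) y, i.e. x^T A^T y = x^T (A^*) y. Since this holds for all x, y, we must have A^* = A^T. Therefore
A^* =
[[3, -3, -2],
 [2, -1, -1]].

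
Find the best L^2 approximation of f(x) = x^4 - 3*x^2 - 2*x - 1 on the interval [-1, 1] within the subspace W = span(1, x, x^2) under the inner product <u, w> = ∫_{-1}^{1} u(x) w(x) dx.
g(x) = -15*x^2/7 - 2*x - 38/35

The best approximation g ∈ W is the orthogonal projection of f onto W. Writing g = a_0 + a_1 x + a_2 x^2, the coefficients solve the normal equations G · a = b where
  G_{ij} = <φ_i, φ_j> and b_i = <f, φ_i>, with φ_0 = 1, φ_1 = x, φ_2 = x^2.
G =
  [2, 0, 2/3]
  [0, 2/3, 0]
  [2/3, 0, 2/5],
b = (-18/5, -4/3, -166/105).
Solving gives a_0 = -38/35, a_1 = -2, a_2 = -15/7, so
  g(x) = -15*x^2/7 - 2*x - 38/35.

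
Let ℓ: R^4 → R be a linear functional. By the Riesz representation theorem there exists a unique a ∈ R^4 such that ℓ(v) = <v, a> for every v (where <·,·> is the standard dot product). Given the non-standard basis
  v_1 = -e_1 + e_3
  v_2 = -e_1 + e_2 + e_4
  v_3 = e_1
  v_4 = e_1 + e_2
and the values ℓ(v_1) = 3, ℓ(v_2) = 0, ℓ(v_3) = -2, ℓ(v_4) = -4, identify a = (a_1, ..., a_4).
a = (-2, -2, 1, 0)

Write a = (a_1, ..., a_4) in the standard basis. For each basis vector v_i, ℓ(v_i) = <v_i, a> is a linear equation in the a_j's. Collect the n equations into a matrix system V a = ℓ, where row i of V is v_i (expressed in the standard basis). Since V is invertible (lower-triangular with 1s on the diagonal, up to permutation), solve by back-substitution:
  V =
[[-1, 0, 1, 0],
 [-1, 1, 0, 1],
 [1, 0, 0, 0],
 [1, 1, 0, 0]]
  V a = (3, 0, -2, -4)
Solving gives a = (-2, -2, 1, 0).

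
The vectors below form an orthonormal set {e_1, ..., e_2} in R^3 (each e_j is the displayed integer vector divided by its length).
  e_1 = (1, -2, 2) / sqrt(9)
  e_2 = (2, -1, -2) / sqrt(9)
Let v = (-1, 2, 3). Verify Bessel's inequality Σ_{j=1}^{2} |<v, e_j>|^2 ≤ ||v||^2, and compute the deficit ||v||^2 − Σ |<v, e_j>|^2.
Σ |<v, e_j>|^2 = 101/9; ||v||^2 = 14; deficit = 25/9

Write each e_j = u_j / sqrt(<u_j, u_j>) where u_j is the displayed integer vector. Then <v, e_j> = <v, u_j> / sqrt(<u_j, u_j>), so |<v, e_j>|^2 = <v, u_j>^2 / <u_j, u_j>.
Coefficients: <v, e_1> = 1/sqrt(9), <v, e_2> = -10/sqrt(9).
Square and sum: Σ |<v, e_j>|^2 = 101/9.
Compute ||v||^2 = v·v = 14.
Deficit = 14 − 101/9 = 25/9 ≥ 0, confirming Bessel's inequality. (The deficit equals ||v − Σ <v,e_j> e_j||^2, the squared distance from v to span{e_j}.)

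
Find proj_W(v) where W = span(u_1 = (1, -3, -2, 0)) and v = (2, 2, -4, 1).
proj_W(v) = (2/7, -6/7, -4/7, 0)

Set up U = [u_1 | ... | u_1] ∈ R^(4×1). The projector onto W = col(U) is P = U (U^T U)^(-1) U^T.
Compute U^T U =
  [14],
and U^T v = (4).
Solve U^T U · c = U^T v for the coefficients: c = (2/7). The projection is proj_W(v) = U c.
Check: (v - proj_W(v)) · u_1 = 0  (should be 0).
Result: proj_W(v) = (2/7, -6/7, -4/7, 0).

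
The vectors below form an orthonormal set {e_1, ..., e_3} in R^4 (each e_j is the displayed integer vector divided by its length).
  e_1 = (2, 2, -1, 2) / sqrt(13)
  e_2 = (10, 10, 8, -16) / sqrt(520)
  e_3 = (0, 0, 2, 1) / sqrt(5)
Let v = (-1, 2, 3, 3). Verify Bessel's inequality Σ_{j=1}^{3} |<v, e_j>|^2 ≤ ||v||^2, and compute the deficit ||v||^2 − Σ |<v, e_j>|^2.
Σ |<v, e_j>|^2 = 37/2; ||v||^2 = 23; deficit = 9/2

Write each e_j = u_j / sqrt(<u_j, u_j>) where u_j is the displayed integer vector. Then <v, e_j> = <v, u_j> / sqrt(<u_j, u_j>), so |<v, e_j>|^2 = <v, u_j>^2 / <u_j, u_j>.
Coefficients: <v, e_1> = 5/sqrt(13), <v, e_2> = -14/sqrt(520), <v, e_3> = 9/sqrt(5).
Square and sum: Σ |<v, e_j>|^2 = 37/2.
Compute ||v||^2 = v·v = 23.
Deficit = 23 − 37/2 = 9/2 ≥ 0, confirming Bessel's inequality. (The deficit equals ||v − Σ <v,e_j> e_j||^2, the squared distance from v to span{e_j}.)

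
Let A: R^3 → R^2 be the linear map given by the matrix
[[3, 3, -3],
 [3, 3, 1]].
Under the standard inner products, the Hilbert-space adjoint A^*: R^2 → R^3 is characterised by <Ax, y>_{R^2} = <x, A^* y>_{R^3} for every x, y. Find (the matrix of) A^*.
A^* = A^T =
[[3, 3],
 [3, 3],
 [-3, 1]]

For real matrices with standard dot products, the defining identity <Ax, y> = <x, A^* y> gives (Ax)^T y = x^T (A^*) y, i.e. x^T A^T y = x^T (A^*) y. Since this holds for all x, y, we must have A^* = A^T. Therefore
A^* =
[[3, 3],
 [3, 3],
 [-3, 1]].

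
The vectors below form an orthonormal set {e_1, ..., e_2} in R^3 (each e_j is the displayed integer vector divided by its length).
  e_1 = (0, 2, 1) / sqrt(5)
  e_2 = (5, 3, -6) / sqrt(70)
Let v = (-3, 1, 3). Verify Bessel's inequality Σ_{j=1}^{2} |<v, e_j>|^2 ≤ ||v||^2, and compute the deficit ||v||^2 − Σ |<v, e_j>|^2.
Σ |<v, e_j>|^2 = 125/7; ||v||^2 = 19; deficit = 8/7

Write each e_j = u_j / sqrt(<u_j, u_j>) where u_j is the displayed integer vector. Then <v, e_j> = <v, u_j> / sqrt(<u_j, u_j>), so |<v, e_j>|^2 = <v, u_j>^2 / <u_j, u_j>.
Coefficients: <v, e_1> = 5/sqrt(5), <v, e_2> = -30/sqrt(70).
Square and sum: Σ |<v, e_j>|^2 = 125/7.
Compute ||v||^2 = v·v = 19.
Deficit = 19 − 125/7 = 8/7 ≥ 0, confirming Bessel's inequality. (The deficit equals ||v − Σ <v,e_j> e_j||^2, the squared distance from v to span{e_j}.)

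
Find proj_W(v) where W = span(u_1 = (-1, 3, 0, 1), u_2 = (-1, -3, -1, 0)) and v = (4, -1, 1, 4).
proj_W(v) = (5/3, -3/19, 46/57, -49/57)

Set up U = [u_1 | ... | u_2] ∈ R^(4×2). The projector onto W = col(U) is P = U (U^T U)^(-1) U^T.
Compute U^T U =
  [11, -8]
  [-8, 11],
and U^T v = (-3, -2).
Solve U^T U · c = U^T v for the coefficients: c = (-49/57, -46/57). The projection is proj_W(v) = U c.
Check: (v - proj_W(v)) · u_1 = 0  (should be 0).
Check: (v - proj_W(v)) · u_2 = 0  (should be 0).
Result: proj_W(v) = (5/3, -3/19, 46/57, -49/57).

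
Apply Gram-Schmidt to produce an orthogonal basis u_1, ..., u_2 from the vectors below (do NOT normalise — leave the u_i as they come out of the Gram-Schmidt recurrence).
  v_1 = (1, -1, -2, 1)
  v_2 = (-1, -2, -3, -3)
Orthogonal basis:
  u_1 = (1, -1, -2, 1)
  u_2 = (-11/7, -10/7, -13/7, -25/7)

Apply the Gram-Schmidt recurrence
  u_1 = v_1
  u_i = v_i − Σ_{j<i} ((v_i · u_j) / (u_j · u_j)) · u_j.

Step by step this gives:
  u_1 = (1, -1, -2, 1)
  u_2 = (-11/7, -10/7, -13/7, -25/7)

Orthogonality check:
  u_2 · u_1 = 0 (should be 0)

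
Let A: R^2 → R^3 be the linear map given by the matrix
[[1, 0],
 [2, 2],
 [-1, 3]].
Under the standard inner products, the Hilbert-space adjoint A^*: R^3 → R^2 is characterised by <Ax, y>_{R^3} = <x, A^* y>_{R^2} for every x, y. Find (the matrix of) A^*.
A^* = A^T =
[[1, 2, -1],
 [0, 2, 3]]

For real matrices with standard dot products, the defining identity <Ax, y> = <x, A^* y> gives (Ax)^T y = x^T (A^*) y, i.e. x^T A^T y = x^T (A^*) y. Since this holds for all x, y, we must have A^* = A^T. Therefore
A^* =
[[1, 2, -1],
 [0, 2, 3]].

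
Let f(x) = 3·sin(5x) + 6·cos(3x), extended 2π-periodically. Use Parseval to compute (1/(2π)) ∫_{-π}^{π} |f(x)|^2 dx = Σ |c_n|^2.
Σ |c_n|^2 = 45/2

Expand |f|^2 and use orthogonality of {sin(nx), cos(mx)} on [-π, π]:
  ∫_{-π}^{π} sin(nx)^2 dx = π, ∫ cos(mx)^2 dx = π, and cross terms integrate to 0.
So ∫_{-π}^{π} f(x)^2 dx = 3^2 · π + 6^2 · π = (9 + 36)π.
Divide by 2π: (9 + 36)/2 = 45/2.
By Parseval, this equals Σ |c_n|^2.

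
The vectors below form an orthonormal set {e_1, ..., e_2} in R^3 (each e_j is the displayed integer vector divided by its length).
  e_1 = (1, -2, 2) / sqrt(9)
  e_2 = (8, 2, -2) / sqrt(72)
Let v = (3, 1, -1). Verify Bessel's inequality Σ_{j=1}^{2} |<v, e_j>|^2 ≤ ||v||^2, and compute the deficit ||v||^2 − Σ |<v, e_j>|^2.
Σ |<v, e_j>|^2 = 11; ||v||^2 = 11; deficit = 0

Write each e_j = u_j / sqrt(<u_j, u_j>) where u_j is the displayed integer vector. Then <v, e_j> = <v, u_j> / sqrt(<u_j, u_j>), so |<v, e_j>|^2 = <v, u_j>^2 / <u_j, u_j>.
Coefficients: <v, e_1> = -1/sqrt(9), <v, e_2> = 28/sqrt(72).
Square and sum: Σ |<v, e_j>|^2 = 11.
Compute ||v||^2 = v·v = 11.
Deficit = 11 − 11 = 0 ≥ 0, confirming Bessel's inequality. (The deficit equals ||v − Σ <v,e_j> e_j||^2, the squared distance from v to span{e_j}.)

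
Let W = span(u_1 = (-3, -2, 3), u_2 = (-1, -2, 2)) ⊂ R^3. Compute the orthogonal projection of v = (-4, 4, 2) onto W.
proj_W(v) = (-140/29, 80/29, 10/29)

Set up U = [u_1 | ... | u_2] ∈ R^(3×2). The projector onto W = col(U) is P = U (U^T U)^(-1) U^T.
Compute U^T U =
  [22, 13]
  [13, 9],
and U^T v = (10, 0).
Solve U^T U · c = U^T v for the coefficients: c = (90/29, -130/29). The projection is proj_W(v) = U c.
Check: (v - proj_W(v)) · u_1 = 0  (should be 0).
Check: (v - proj_W(v)) · u_2 = 0  (should be 0).
Result: proj_W(v) = (-140/29, 80/29, 10/29).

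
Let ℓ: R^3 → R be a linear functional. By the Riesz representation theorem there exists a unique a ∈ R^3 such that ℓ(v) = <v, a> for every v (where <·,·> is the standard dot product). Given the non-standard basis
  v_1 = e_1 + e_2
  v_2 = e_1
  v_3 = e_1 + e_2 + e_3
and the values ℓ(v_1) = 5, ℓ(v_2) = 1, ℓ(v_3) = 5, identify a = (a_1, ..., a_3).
a = (1, 4, 0)

Write a = (a_1, ..., a_3) in the standard basis. For each basis vector v_i, ℓ(v_i) = <v_i, a> is a linear equation in the a_j's. Collect the n equations into a matrix system V a = ℓ, where row i of V is v_i (expressed in the standard basis). Since V is invertible (lower-triangular with 1s on the diagonal, up to permutation), solve by back-substitution:
  V =
[[1, 1, 0],
 [1, 0, 0],
 [1, 1, 1]]
  V a = (5, 1, 5)
Solving gives a = (1, 4, 0).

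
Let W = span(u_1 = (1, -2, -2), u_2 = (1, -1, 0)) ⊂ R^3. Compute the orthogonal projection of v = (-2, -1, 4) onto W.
proj_W(v) = (2/9, 11/9, 26/9)

Set up U = [u_1 | ... | u_2] ∈ R^(3×2). The projector onto W = col(U) is P = U (U^T U)^(-1) U^T.
Compute U^T U =
  [9, 3]
  [3, 2],
and U^T v = (-8, -1).
Solve U^T U · c = U^T v for the coefficients: c = (-13/9, 5/3). The projection is proj_W(v) = U c.
Check: (v - proj_W(v)) · u_1 = 0  (should be 0).
Check: (v - proj_W(v)) · u_2 = 0  (should be 0).
Result: proj_W(v) = (2/9, 11/9, 26/9).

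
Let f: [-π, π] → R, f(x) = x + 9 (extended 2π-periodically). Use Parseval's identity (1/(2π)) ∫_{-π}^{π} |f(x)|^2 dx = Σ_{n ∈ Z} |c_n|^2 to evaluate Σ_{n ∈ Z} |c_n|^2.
Σ |c_n|^2 = π^2/3 + 81

Expand and integrate term by term over [-π, π]:
  ∫ (x)^2 dx = 1·(2π^3/3); ∫ 2·1·(9)·x dx = 0 (odd integrand); ∫ 9^2 dx = 81·2π.
So (1/(2π)) ∫_{-π}^{π} (x + 9)^2 dx = 1π^2/3 + 81 = π^2/3 + 81.
Parseval ⇒ Σ |c_n|^2 = π^2/3 + 81.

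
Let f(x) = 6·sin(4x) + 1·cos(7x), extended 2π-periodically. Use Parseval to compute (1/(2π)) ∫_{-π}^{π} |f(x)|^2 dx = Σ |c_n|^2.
Σ |c_n|^2 = 37/2

Expand |f|^2 and use orthogonality of {sin(nx), cos(mx)} on [-π, π]:
  ∫_{-π}^{π} sin(nx)^2 dx = π, ∫ cos(mx)^2 dx = π, and cross terms integrate to 0.
So ∫_{-π}^{π} f(x)^2 dx = 6^2 · π + 1^2 · π = (36 + 1)π.
Divide by 2π: (36 + 1)/2 = 37/2.
By Parseval, this equals Σ |c_n|^2.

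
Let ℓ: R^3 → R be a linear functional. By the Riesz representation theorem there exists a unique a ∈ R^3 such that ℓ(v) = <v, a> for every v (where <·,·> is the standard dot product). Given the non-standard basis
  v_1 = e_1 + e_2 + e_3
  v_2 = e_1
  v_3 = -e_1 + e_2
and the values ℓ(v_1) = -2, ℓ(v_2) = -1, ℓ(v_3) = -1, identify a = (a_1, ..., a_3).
a = (-1, -2, 1)

Write a = (a_1, ..., a_3) in the standard basis. For each basis vector v_i, ℓ(v_i) = <v_i, a> is a linear equation in the a_j's. Collect the n equations into a matrix system V a = ℓ, where row i of V is v_i (expressed in the standard basis). Since V is invertible (lower-triangular with 1s on the diagonal, up to permutation), solve by back-substitution:
  V =
[[1, 1, 1],
 [1, 0, 0],
 [-1, 1, 0]]
  V a = (-2, -1, -1)
Solving gives a = (-1, -2, 1).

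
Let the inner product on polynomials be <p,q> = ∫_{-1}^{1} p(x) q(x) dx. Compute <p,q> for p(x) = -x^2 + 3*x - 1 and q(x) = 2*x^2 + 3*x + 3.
<p,q> = -62/15

Expand the product: p(x)·q(x) = -2*x^4 + 3*x^3 + 4*x^2 + 6*x - 3.
∫_{-1}^{1} of each monomial x^k gives [2/(k+1) if k even, 0 if k odd]. Integrating term-by-term (or equivalently evaluating the antiderivative F(x) = -2*x^5/5 + 3*x^4/4 + 4*x^3/3 + 3*x^2 - 3*x at the endpoints):
  F(1) − F(−1) = 101/60 − (349/60) = -62/15.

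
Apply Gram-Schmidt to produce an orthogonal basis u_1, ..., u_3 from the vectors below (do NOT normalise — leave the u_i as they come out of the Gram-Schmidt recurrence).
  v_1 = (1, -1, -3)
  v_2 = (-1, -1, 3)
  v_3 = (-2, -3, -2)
Orthogonal basis:
  u_1 = (1, -1, -3)
  u_2 = (-2/11, -20/11, 6/11)
  u_3 = (-12/5, 0, -4/5)

Apply the Gram-Schmidt recurrence
  u_1 = v_1
  u_i = v_i − Σ_{j<i} ((v_i · u_j) / (u_j · u_j)) · u_j.

Step by step this gives:
  u_1 = (1, -1, -3)
  u_2 = (-2/11, -20/11, 6/11)
  u_3 = (-12/5, 0, -4/5)

Orthogonality check:
  u_2 · u_1 = 0 (should be 0)
  u_3 · u_1 = 0 (should be 0)
  u_3 · u_2 = 0 (should be 0)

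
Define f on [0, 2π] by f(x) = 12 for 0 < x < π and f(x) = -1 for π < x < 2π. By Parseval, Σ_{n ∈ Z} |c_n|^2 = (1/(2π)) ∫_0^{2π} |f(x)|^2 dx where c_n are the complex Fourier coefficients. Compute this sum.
Σ |c_n|^2 = 145/2

Parseval equates the L^2 energy of f (normalised by 1/(2π)) with the ℓ^2 sum of its Fourier coefficients: (1/(2π)) ∫_0^{2π} |f|^2 = Σ |c_n|^2.
Compute the left side: (1/(2π)) [∫_0^π 12^2 dx + ∫_π^{2π} (-1)^2 dx] = (1/(2π)) · (144π + 1π) = (144 + 1)/2 = 145/2.
So Σ_{n ∈ Z} |c_n|^2 = 145/2.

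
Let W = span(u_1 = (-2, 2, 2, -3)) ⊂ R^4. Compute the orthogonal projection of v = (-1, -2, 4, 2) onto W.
proj_W(v) = (0, 0, 0, 0)

Set up U = [u_1 | ... | u_1] ∈ R^(4×1). The projector onto W = col(U) is P = U (U^T U)^(-1) U^T.
Compute U^T U =
  [21],
and U^T v = (0).
Solve U^T U · c = U^T v for the coefficients: c = (0). The projection is proj_W(v) = U c.
Check: (v - proj_W(v)) · u_1 = 0  (should be 0).
Result: proj_W(v) = (0, 0, 0, 0).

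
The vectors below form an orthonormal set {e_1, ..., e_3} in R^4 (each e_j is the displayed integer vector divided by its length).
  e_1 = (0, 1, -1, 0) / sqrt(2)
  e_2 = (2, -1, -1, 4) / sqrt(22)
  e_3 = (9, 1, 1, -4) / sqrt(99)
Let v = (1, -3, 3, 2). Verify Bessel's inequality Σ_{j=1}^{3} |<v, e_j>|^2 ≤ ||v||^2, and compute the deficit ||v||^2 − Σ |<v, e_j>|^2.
Σ |<v, e_j>|^2 = 203/9; ||v||^2 = 23; deficit = 4/9

Write each e_j = u_j / sqrt(<u_j, u_j>) where u_j is the displayed integer vector. Then <v, e_j> = <v, u_j> / sqrt(<u_j, u_j>), so |<v, e_j>|^2 = <v, u_j>^2 / <u_j, u_j>.
Coefficients: <v, e_1> = -6/sqrt(2), <v, e_2> = 10/sqrt(22), <v, e_3> = 1/sqrt(99).
Square and sum: Σ |<v, e_j>|^2 = 203/9.
Compute ||v||^2 = v·v = 23.
Deficit = 23 − 203/9 = 4/9 ≥ 0, confirming Bessel's inequality. (The deficit equals ||v − Σ <v,e_j> e_j||^2, the squared distance from v to span{e_j}.)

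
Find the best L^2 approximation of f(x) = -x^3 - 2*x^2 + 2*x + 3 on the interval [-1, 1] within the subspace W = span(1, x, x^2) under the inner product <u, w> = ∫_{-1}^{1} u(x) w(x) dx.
g(x) = -2*x^2 + 7*x/5 + 3

The best approximation g ∈ W is the orthogonal projection of f onto W. Writing g = a_0 + a_1 x + a_2 x^2, the coefficients solve the normal equations G · a = b where
  G_{ij} = <φ_i, φ_j> and b_i = <f, φ_i>, with φ_0 = 1, φ_1 = x, φ_2 = x^2.
G =
  [2, 0, 2/3]
  [0, 2/3, 0]
  [2/3, 0, 2/5],
b = (14/3, 14/15, 6/5).
Solving gives a_0 = 3, a_1 = 7/5, a_2 = -2, so
  g(x) = -2*x^2 + 7*x/5 + 3.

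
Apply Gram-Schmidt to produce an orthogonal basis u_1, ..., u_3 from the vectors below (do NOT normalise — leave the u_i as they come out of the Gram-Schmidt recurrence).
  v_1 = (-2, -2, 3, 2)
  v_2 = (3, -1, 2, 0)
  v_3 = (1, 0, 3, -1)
Orthogonal basis:
  u_1 = (-2, -2, 3, 2)
  u_2 = (67/21, -17/21, 12/7, -4/21)
  u_3 = (-143/290, 283/290, 178/145, -197/145)

Apply the Gram-Schmidt recurrence
  u_1 = v_1
  u_i = v_i − Σ_{j<i} ((v_i · u_j) / (u_j · u_j)) · u_j.

Step by step this gives:
  u_1 = (-2, -2, 3, 2)
  u_2 = (67/21, -17/21, 12/7, -4/21)
  u_3 = (-143/290, 283/290, 178/145, -197/145)

Orthogonality check:
  u_2 · u_1 = 0 (should be 0)
  u_3 · u_1 = 0 (should be 0)
  u_3 · u_2 = 0 (should be 0)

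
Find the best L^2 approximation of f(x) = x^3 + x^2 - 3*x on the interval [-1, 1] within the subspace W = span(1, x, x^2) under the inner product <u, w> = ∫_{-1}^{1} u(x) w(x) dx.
g(x) = x^2 - 12*x/5

The best approximation g ∈ W is the orthogonal projection of f onto W. Writing g = a_0 + a_1 x + a_2 x^2, the coefficients solve the normal equations G · a = b where
  G_{ij} = <φ_i, φ_j> and b_i = <f, φ_i>, with φ_0 = 1, φ_1 = x, φ_2 = x^2.
G =
  [2, 0, 2/3]
  [0, 2/3, 0]
  [2/3, 0, 2/5],
b = (2/3, -8/5, 2/5).
Solving gives a_0 = 0, a_1 = -12/5, a_2 = 1, so
  g(x) = x^2 - 12*x/5.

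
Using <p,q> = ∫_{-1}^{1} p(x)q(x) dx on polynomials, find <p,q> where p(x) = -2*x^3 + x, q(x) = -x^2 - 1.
<p,q> = 0

Expand the product: p(x)·q(x) = 2*x^5 + x^3 - x.
∫_{-1}^{1} of each monomial x^k gives [2/(k+1) if k even, 0 if k odd]. Integrating term-by-term (or equivalently evaluating the antiderivative F(x) = x^6/3 + x^4/4 - x^2/2 at the endpoints):
  F(1) − F(−1) = 1/12 − (1/12) = 0.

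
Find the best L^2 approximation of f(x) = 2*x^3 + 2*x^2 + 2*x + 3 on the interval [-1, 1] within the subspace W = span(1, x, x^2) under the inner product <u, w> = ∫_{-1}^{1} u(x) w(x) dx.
g(x) = 2*x^2 + 16*x/5 + 3

The best approximation g ∈ W is the orthogonal projection of f onto W. Writing g = a_0 + a_1 x + a_2 x^2, the coefficients solve the normal equations G · a = b where
  G_{ij} = <φ_i, φ_j> and b_i = <f, φ_i>, with φ_0 = 1, φ_1 = x, φ_2 = x^2.
G =
  [2, 0, 2/3]
  [0, 2/3, 0]
  [2/3, 0, 2/5],
b = (22/3, 32/15, 14/5).
Solving gives a_0 = 3, a_1 = 16/5, a_2 = 2, so
  g(x) = 2*x^2 + 16*x/5 + 3.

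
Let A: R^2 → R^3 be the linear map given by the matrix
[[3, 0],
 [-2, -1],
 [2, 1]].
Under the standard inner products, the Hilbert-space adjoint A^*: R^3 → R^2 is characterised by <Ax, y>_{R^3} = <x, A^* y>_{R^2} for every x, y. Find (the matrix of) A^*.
A^* = A^T =
[[3, -2, 2],
 [0, -1, 1]]

For real matrices with standard dot products, the defining identity <Ax, y> = <x, A^* y> gives (Ax)^T y = x^T (A^*) y, i.e. x^T A^T y = x^T (A^*) y. Since this holds for all x, y, we must have A^* = A^T. Therefore
A^* =
[[3, -2, 2],
 [0, -1, 1]].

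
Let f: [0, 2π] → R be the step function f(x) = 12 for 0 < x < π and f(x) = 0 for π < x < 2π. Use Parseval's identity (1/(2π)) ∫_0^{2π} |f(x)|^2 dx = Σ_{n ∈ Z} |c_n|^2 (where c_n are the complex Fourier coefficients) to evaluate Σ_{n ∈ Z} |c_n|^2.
Σ |c_n|^2 = 72

Parseval equates the L^2 energy of f (normalised by 1/(2π)) with the ℓ^2 sum of its Fourier coefficients: (1/(2π)) ∫_0^{2π} |f|^2 = Σ |c_n|^2.
Compute the left side: (1/(2π)) [∫_0^π 12^2 dx + ∫_π^{2π} 0^2 dx] = (1/(2π)) · (144π + 0π) = (144 + 0)/2 = 72.
So Σ_{n ∈ Z} |c_n|^2 = 72.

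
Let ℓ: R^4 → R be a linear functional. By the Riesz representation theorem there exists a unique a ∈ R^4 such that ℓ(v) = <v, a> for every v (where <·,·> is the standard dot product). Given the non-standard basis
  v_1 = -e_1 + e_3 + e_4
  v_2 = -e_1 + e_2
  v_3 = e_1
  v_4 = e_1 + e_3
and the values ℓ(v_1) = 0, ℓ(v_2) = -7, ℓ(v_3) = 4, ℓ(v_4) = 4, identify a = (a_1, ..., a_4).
a = (4, -3, 0, 4)

Write a = (a_1, ..., a_4) in the standard basis. For each basis vector v_i, ℓ(v_i) = <v_i, a> is a linear equation in the a_j's. Collect the n equations into a matrix system V a = ℓ, where row i of V is v_i (expressed in the standard basis). Since V is invertible (lower-triangular with 1s on the diagonal, up to permutation), solve by back-substitution:
  V =
[[-1, 0, 1, 1],
 [-1, 1, 0, 0],
 [1, 0, 0, 0],
 [1, 0, 1, 0]]
  V a = (0, -7, 4, 4)
Solving gives a = (4, -3, 0, 4).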